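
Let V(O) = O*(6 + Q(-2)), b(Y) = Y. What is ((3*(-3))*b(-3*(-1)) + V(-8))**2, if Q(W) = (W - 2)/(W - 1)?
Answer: 66049/9 ≈ 7338.8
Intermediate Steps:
Q(W) = (-2 + W)/(-1 + W)
V(O) = 22*O/3 (V(O) = O*(6 + (-2 - 2)/(-1 - 2)) = O*(6 - 4/(-3)) = O*(6 - 1/3*(-4)) = O*(6 + 4/3) = O*(22/3) = 22*O/3)
((3*(-3))*b(-3*(-1)) + V(-8))**2 = ((3*(-3))*(-3*(-1)) + (22/3)*(-8))**2 = (-9*3 - 176/3)**2 = (-27 - 176/3)**2 = (-257/3)**2 = 66049/9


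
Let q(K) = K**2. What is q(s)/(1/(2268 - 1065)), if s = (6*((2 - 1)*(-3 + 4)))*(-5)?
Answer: 1082700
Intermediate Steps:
s = -30 (s = (6*(1*1))*(-5) = (6*1)*(-5) = 6*(-5) = -30)
q(s)/(1/(2268 - 1065)) = (-30)**2/(1/(2268 - 1065)) = 900/(1/1203) = 900*1203 = 1082700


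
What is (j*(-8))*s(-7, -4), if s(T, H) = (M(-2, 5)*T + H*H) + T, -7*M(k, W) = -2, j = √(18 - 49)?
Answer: -56*I*√31 ≈ -311.79*I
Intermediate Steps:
j = I*√31 (j = √(-31) = I*√31 ≈ 5.5678*I)
M(k, W) = 2/7 (M(k, W) = -⅐*(-2) = 2/7)
s(T, H) = H² + 9*T/7 (s(T, H) = (2*T/7 + H*H) + T = (2*T/7 + H²) + T = (H² + 2*T/7) + T = H² + 9*T/7)
(j*(-8))*s(-7, -4) = ((I*√31)*(-8))*((-4)² + (9/7)*(-7)) = (-8*I*√31)*(16 - 9) = -8*I*√31*7 = -56*I*√31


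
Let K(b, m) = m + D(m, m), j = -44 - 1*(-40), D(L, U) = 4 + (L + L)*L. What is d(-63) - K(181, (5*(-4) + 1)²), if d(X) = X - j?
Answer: -261066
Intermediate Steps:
D(L, U) = 4 + 2*L² (D(L, U) = 4 + (2*L)*L = 4 + 2*L²)
j = -4 (j = -44 + 40 = -4)
d(X) = 4 + X (d(X) = X - 1*(-4) = X + 4 = 4 + X)
K(b, m) = 4 + m + 2*m² (K(b, m) = m + (4 + 2*m²) = 4 + m + 2*m²)
d(-63) - K(181, (5*(-4) + 1)²) = (4 - 63) - (4 + (5*(-4) + 1)² + 2*((5*(-4) + 1)²)²) = -59 - (4 + (-20 + 1)² + 2*((-20 + 1)²)²) = -59 - (4 + (-19)² + 2*((-19)²)²) = -59 - (4 + 361 + 2*361²) = -59 - (4 + 361 + 2*130321) = -59 - (4 + 361 + 260642) = -59 - 1*261007 = -59 - 261007 = -261066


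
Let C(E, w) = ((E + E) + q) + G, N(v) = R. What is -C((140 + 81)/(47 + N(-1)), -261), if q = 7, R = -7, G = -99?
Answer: 1619/20 ≈ 80.950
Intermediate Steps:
N(v) = -7
C(E, w) = -92 + 2*E (C(E, w) = ((E + E) + 7) - 99 = (2*E + 7) - 99 = (7 + 2*E) - 99 = -92 + 2*E)
-C((140 + 81)/(47 + N(-1)), -261) = -(-92 + 2*((140 + 81)/(47 - 7))) = -(-92 + 2*(221/40)) = -(-92 + 221/20) = -1*(-1619/20) = 1619/20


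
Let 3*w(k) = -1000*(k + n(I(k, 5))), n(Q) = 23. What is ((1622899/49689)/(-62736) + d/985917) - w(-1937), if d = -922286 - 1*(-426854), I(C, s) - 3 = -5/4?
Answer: -653607765050892623437/1024462773849456 ≈ -6.3800e+5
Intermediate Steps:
I(C, s) = 7/4 (I(C, s) = 3 - 5/4 = 7/4)
w(k) = -23000/3 - 1000*k/3 (w(k) = (-1000*(k + 23))/3 = (-1000*(23 + k))/3 = (-23000 - 1000*k)/3 = -23000/3 - 1000*k/3)
d = -495432 (d = -922286 + 426854 = -495432)
((1622899/49689)/(-62736) + d/985917) - w(-1937) = ((1622899/49689)/(-62736) - 495432/985917) - (-23000/3 - 1000/3*(-1937)) = ((1622899*(1/49689))*(-1/62736) - 495432*1/985917) - (-23000/3 + 1937000/3) = ((1622899/49689)*(-1/62736) - 165144/328639) - 1*638000 = (-1622899/3117289104 - 165144/328639) - 638000 = -515334939695437/1024462773849456 - 638000 = -653607765050892623437/1024462773849456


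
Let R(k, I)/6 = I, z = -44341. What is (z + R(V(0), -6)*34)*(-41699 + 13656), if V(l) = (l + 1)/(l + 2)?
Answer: 1277779295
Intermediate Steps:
V(l) = (1 + l)/(2 + l)
R(k, I) = 6*I
(z + R(V(0), -6)*34)*(-41699 + 13656) = (-44341 + (6*(-6))*34)*(-41699 + 13656) = (-44341 - 36*34)*(-28043) = (-44341 - 1224)*(-28043) = -45565*(-28043) = 1277779295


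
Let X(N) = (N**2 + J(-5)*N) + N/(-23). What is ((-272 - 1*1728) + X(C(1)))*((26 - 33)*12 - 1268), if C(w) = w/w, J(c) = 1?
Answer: 62131160/23 ≈ 2.7014e+6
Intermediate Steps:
C(w) = 1
X(N) = N**2 + 22*N/23 (X(N) = (N**2 + 1*N) + N/(-23) = (N**2 + N) + N*(-1/23) = (N + N**2) - N/23 = N**2 + 22*N/23)
((-272 - 1*1728) + X(C(1)))*((26 - 33)*12 - 1268) = ((-272 - 1*1728) + (1/23)*1*(22 + 23*1))*((26 - 33)*12 - 1268) = ((-272 - 1728) + (1/23)*1*(22 + 23))*(-7*12 - 1268) = (-2000 + (1/23)*1*45)*(-84 - 1268) = (-2000 + 45/23)*(-1352) = -45955/23*(-1352) = 62131160/23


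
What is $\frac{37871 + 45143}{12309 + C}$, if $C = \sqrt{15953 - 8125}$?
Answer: $\frac{1021819326}{151503653} - \frac{166028 \sqrt{1957}}{151503653} \approx 6.696$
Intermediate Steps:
$C = 2 \sqrt{1957}$ ($C = \sqrt{7828} = 2 \sqrt{1957} \approx 88.476$)
$\frac{37871 + 45143}{12309 + C} = \frac{37871 + 45143}{12309 + 2 \sqrt{1957}} = \frac{83014}{12309 + 2 \sqrt{1957}}$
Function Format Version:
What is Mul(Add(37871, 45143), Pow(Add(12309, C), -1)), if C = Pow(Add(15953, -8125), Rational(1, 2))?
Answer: Add(Rational(1021819326, 151503653), Mul(Rational(-166028, 151503653), Pow(1957, Rational(1, 2)))) ≈ 6.6960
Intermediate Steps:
C = Mul(2, Pow(1957, Rational(1, 2))) (C = Pow(7828, Rational(1, 2)) = Mul(2, Pow(1957, Rational(1, 2))) ≈ 88.476)
Mul(Add(37871, 45143), Pow(Add(12309, C), -1)) = Mul(Add(37871, 45143), Pow(Add(12309, Mul(2, Pow(1957, Rational(1, 2)))), -1)) = Mul(83014, Pow(Add(12309, Mul(2, Pow(1957, Rational(1, 2)))), -1))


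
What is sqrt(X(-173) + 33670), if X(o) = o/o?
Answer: sqrt(33671) ≈ 183.50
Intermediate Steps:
X(o) = 1
sqrt(X(-173) + 33670) = sqrt(1 + 33670) = sqrt(33671)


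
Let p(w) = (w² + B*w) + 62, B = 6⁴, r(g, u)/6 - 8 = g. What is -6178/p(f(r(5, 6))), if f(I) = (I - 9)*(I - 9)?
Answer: -6178/28837439 ≈ -0.00021424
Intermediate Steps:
r(g, u) = 48 + 6*g
B = 1296
f(I) = (-9 + I)² (f(I) = (-9 + I)*(-9 + I) = (-9 + I)²)
p(w) = 62 + w² + 1296*w (p(w) = (w² + 1296*w) + 62 = 62 + w² + 1296*w)
-6178/p(f(r(5, 6))) = -6178/(62 + ((-9 + (48 + 6*5))²)² + 1296*(-9 + (48 + 6*5))²) = -6178/(62 + ((-9 + (48 + 30))²)² + 1296*(-9 + (48 + 30))²) = -6178/(62 + ((-9 + 78)²)² + 1296*(-9 + 78)²) = -6178/(62 + (69²)² + 1296*69²) = -6178/(62 + 4761² + 1296*4761) = -6178/(62 + 22667121 + 6170256) = -6178/28837439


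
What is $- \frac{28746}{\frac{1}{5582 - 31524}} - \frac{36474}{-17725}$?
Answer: $\frac{13218041811174}{17725} \approx 7.4573 \cdot 10^{8}$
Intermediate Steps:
$- \frac{28746}{\frac{1}{5582 - 31524}} - \frac{36474}{-17725} = - \frac{28746}{\frac{1}{-25942}} - - \frac{36474}{17725} = - \frac{28746}{- \frac{1}{25942}} + \frac{36474}{17725} = \left(-28746\right) \left(-25942\right) + \frac{36474}{17725} = 745728732 + \frac{36474}{17725} = \frac{13218041811174}{17725}$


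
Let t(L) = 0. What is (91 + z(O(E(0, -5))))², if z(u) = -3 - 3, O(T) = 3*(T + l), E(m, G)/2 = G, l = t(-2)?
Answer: 7225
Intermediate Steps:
l = 0
E(m, G) = 2*G
O(T) = 3*T (O(T) = 3*(T + 0) = 3*T)
z(u) = -6
(91 + z(O(E(0, -5))))² = (91 - 6)² = 85² = 7225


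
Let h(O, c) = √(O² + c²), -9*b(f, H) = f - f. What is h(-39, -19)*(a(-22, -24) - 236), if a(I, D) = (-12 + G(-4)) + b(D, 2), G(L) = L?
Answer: -252*√1882 ≈ -10932.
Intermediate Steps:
b(f, H) = 0 (b(f, H) = -(f - f)/9 = -⅑*0 = 0)
a(I, D) = -16 (a(I, D) = (-12 - 4) + 0 = -16 + 0 = -16)
h(-39, -19)*(a(-22, -24) - 236) = √((-39)² + (-19)²)*(-16 - 236) = √(1521 + 361)*(-252) = √1882*(-252) = -252*√1882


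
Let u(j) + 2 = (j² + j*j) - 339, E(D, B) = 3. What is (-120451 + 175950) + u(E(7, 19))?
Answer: 55176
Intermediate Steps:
u(j) = -341 + 2*j² (u(j) = -2 + ((j² + j*j) - 339) = -2 + ((j² + j²) - 339) = -2 + (2*j² - 339) = -2 + (-339 + 2*j²) = -341 + 2*j²)
(-120451 + 175950) + u(E(7, 19)) = (-120451 + 175950) + (-341 + 2*3²) = 55499 + (-341 + 2*9) = 55499 + (-341 + 18) = 55499 - 323 = 55176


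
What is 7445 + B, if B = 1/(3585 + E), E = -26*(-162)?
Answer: 58048666/7797 ≈ 7445.0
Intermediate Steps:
E = 4212
B = 1/7797 (B = 1/(3585 + 4212) = 1/7797 ≈ 0.00012825)
7445 + B = 7445 + 1/7797 = 58048666/7797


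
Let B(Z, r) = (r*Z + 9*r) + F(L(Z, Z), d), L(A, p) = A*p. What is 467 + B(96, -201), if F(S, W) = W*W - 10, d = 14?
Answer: -20452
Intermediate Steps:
F(S, W) = -10 + W² (F(S, W) = W² - 10 = -10 + W²)
B(Z, r) = 186 + 9*r + Z*r (B(Z, r) = (r*Z + 9*r) + (-10 + 14²) = (Z*r + 9*r) + (-10 + 196) = (9*r + Z*r) + 186 = 186 + 9*r + Z*r)
467 + B(96, -201) = 467 + (186 + 9*(-201) + 96*(-201)) = 467 + (186 - 1809 - 19296) = 467 - 20919 = -20452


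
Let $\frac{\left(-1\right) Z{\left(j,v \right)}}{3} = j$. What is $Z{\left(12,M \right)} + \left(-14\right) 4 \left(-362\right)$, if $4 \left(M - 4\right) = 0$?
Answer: $20236$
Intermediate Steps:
$M = 4$ ($M = 4 + \frac{1}{4} \cdot 0 = 4 + 0 = 4$)
$Z{\left(j,v \right)} = - 3 j$
$Z{\left(12,M \right)} + \left(-14\right) 4 \left(-362\right) = \left(-3\right) 12 + \left(-14\right) 4 \left(-362\right) = -36 - -20272 = -36 + 20272 = 20236$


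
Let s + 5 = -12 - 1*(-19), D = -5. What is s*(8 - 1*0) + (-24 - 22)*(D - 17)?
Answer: 1028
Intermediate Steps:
s = 2 (s = -5 + (-12 - 1*(-19)) = -5 + (-12 + 19) = -5 + 7 = 2)
s*(8 - 1*0) + (-24 - 22)*(D - 17) = 2*(8 - 1*0) + (-24 - 22)*(-5 - 17) = 2*(8 + 0) - 46*(-22) = 2*8 + 1012 = 16 + 1012 = 1028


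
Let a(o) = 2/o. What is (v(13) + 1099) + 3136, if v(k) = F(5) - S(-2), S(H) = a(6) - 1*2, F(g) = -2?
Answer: 12704/3 ≈ 4234.7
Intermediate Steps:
S(H) = -5/3 (S(H) = 2/6 - 1*2 = 2*(⅙) - 2 = ⅓ - 2 = -5/3)
v(k) = -⅓ (v(k) = -2 - 1*(-5/3) = -2 + 5/3 = -⅓)
(v(13) + 1099) + 3136 = (-⅓ + 1099) + 3136 = 3296/3 + 3136 = 12704/3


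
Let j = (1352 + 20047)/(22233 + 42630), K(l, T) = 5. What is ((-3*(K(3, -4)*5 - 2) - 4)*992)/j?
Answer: -1565706336/7133 ≈ -2.1950e+5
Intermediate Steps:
j = 7133/21621 (j = 21399/64863 = 21399*(1/64863) = 7133/21621 ≈ 0.32991)
((-3*(K(3, -4)*5 - 2) - 4)*992)/j = ((-3*(5*5 - 2) - 4)*992)/(7133/21621) = ((-3*(25 - 2) - 4)*992)*(21621/7133) = ((-3*23 - 4)*992)*(21621/7133) = ((-69 - 4)*992)*(21621/7133) = -73*992*(21621/7133) = -72416*21621/7133 = -1565706336/7133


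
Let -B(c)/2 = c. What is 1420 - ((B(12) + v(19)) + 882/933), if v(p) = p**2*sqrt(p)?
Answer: 448790/311 - 361*sqrt(19) ≈ -130.51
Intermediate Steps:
v(p) = p**(5/2)
B(c) = -2*c
1420 - ((B(12) + v(19)) + 882/933) = 1420 - ((-2*12 + 19**(5/2)) + 882/933) = 1420 - ((-24 + 361*sqrt(19)) + 882*(1/933)) = 1420 - ((-24 + 361*sqrt(19)) + 294/311) = 1420 - (-7170/311 + 361*sqrt(19)) = 1420 + (7170/311 - 361*sqrt(19)) = 448790/311 - 361*sqrt(19)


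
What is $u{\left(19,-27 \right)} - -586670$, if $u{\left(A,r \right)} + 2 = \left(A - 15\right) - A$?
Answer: $586653$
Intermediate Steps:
$u{\left(A,r \right)} = -17$ ($u{\left(A,r \right)} = -2 + \left(\left(A - 15\right) - A\right) = -2 + \left(\left(-15 + A\right) - A\right) = -2 - 15 = -17$)
$u{\left(19,-27 \right)} - -586670 = -17 - -586670 = -17 + 586670 = 586653$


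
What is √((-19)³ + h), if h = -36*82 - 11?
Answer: I*√9822 ≈ 99.106*I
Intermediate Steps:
h = -2963 (h = -2952 - 11 = -2963)
√((-19)³ + h) = √((-19)³ - 2963) = √(-6859 - 2963) = √(-9822) = I*√9822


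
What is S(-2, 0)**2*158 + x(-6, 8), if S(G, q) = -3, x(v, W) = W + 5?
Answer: 1435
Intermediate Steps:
x(v, W) = 5 + W
S(-2, 0)**2*158 + x(-6, 8) = (-3)**2*158 + (5 + 8) = 9*158 + 13 = 1422 + 13 = 1435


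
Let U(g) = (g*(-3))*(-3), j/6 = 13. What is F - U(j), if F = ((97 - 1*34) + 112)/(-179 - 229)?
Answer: -286591/408 ≈ -702.43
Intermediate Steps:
j = 78 (j = 6*13 = 78)
U(g) = 9*g (U(g) = -3*g*(-3) = 9*g)
F = -175/408 (F = ((97 - 34) + 112)/(-408) = (63 + 112)*(-1/408) = 175*(-1/408) = -175/408 ≈ -0.42892)
F - U(j) = -175/408 - 9*78 = -175/408 - 1*702 = -175/408 - 702 = -286591/408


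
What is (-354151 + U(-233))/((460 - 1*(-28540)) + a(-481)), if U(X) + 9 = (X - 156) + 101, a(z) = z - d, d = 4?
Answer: -354448/28515 ≈ -12.430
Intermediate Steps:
a(z) = -4 + z (a(z) = z - 1*4 = z - 4 = -4 + z)
U(X) = -64 + X (U(X) = -9 + ((X - 156) + 101) = -9 + ((-156 + X) + 101) = -9 + (-55 + X) = -64 + X)
(-354151 + U(-233))/((460 - 1*(-28540)) + a(-481)) = (-354151 + (-64 - 233))/((460 - 1*(-28540)) + (-4 - 481)) = (-354151 - 297)/((460 + 28540) - 485) = -354448/(29000 - 485) = -354448/28515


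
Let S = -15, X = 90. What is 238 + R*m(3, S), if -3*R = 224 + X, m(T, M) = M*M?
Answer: -23312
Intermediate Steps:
m(T, M) = M**2
R = -314/3 (R = -(224 + 90)/3 = -1/3*314 = -314/3 ≈ -104.67)
238 + R*m(3, S) = 238 - 314/3*(-15)**2 = 238 - 314/3*225 = 238 - 23550 = -23312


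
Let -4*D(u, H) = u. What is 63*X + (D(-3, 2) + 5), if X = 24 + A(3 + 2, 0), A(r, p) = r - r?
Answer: 6071/4 ≈ 1517.8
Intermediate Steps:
D(u, H) = -u/4
A(r, p) = 0
X = 24 (X = 24 + 0 = 24)
63*X + (D(-3, 2) + 5) = 63*24 + (-¼*(-3) + 5) = 1512 + (¾ + 5) = 1512 + 23/4 = 6071/4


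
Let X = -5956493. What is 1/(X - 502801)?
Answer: -1/6459294 ≈ -1.5482e-7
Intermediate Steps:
1/(X - 502801) = 1/(-5956493 - 502801) = 1/(-6459294) = -1/6459294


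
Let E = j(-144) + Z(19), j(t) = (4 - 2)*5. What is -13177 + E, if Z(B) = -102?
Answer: -13269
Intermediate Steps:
j(t) = 10 (j(t) = 2*5 = 10)
E = -92 (E = 10 - 102 = -92)
-13177 + E = -13177 - 92 = -13269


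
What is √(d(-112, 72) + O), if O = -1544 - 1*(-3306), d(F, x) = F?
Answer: 5*√66 ≈ 40.620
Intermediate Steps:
O = 1762 (O = -1544 + 3306 = 1762)
√(d(-112, 72) + O) = √(-112 + 1762) = √1650 = 5*√66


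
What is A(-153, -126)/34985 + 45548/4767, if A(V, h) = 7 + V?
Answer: 1592800798/166773495 ≈ 9.5507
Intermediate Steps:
A(-153, -126)/34985 + 45548/4767 = (7 - 153)/34985 + 45548/4767 = -146*1/34985 + 45548*(1/4767) = -146/34985 + 45548/4767 = 1592800798/166773495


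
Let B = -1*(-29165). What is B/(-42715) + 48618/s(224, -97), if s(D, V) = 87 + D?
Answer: 413529511/2656873 ≈ 155.65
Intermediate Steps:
B = 29165
B/(-42715) + 48618/s(224, -97) = 29165/(-42715) + 48618/(87 + 224) = 29165*(-1/42715) + 48618/311 = -5833/8543 + 48618*(1/311) = -5833/8543 + 48618/311 = 413529511/2656873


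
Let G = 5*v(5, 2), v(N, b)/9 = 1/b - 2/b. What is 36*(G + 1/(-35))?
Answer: -28386/35 ≈ -811.03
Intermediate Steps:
v(N, b) = -9/b (v(N, b) = 9*(1/b - 2/b) = 9*(-1/b) = -9/b)
G = -45/2 (G = 5*(-9/2) = -45/2 ≈ -22.500)
36*(G + 1/(-35)) = 36*(-45/2 + 1/(-35)) = 36*(-45/2 - 1/35) = 36*(-1577/70) = -28386/35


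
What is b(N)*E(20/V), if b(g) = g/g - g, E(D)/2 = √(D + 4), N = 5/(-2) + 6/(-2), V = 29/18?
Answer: 26*√3451/29 ≈ 52.668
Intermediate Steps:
V = 29/18 (V = 29*(1/18) = 29/18 ≈ 1.6111)
N = -11/2 (N = 5*(-½) + 6*(-½) = -5/2 - 3 = -11/2 ≈ -5.5000)
E(D) = 2*√(4 + D) (E(D) = 2*√(D + 4) = 2*√(4 + D))
b(g) = 1 - g
b(N)*E(20/V) = (1 - 1*(-11/2))*(2*√(4 + 20/(29/18))) = (1 + 11/2)*(2*√(4 + 20*(18/29))) = 13*(2*√(4 + 360/29))/2 = 13*(2*√(476/29))/2 = 13*(2*(2*√3451/29))/2 = 13*(4*√3451/29)/2 = 26*√3451/29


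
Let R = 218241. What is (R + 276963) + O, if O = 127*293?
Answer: 532415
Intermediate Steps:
O = 37211
(R + 276963) + O = (218241 + 276963) + 37211 = 495204 + 37211 = 532415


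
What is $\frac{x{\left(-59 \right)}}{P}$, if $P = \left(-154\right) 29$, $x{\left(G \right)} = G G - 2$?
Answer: $- \frac{497}{638} \approx -0.779$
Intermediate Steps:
$x{\left(G \right)} = -2 + G^{2}$ ($x{\left(G \right)} = G^{2} - 2 = -2 + G^{2}$)
$P = -4466$
$\frac{x{\left(-59 \right)}}{P} = \frac{-2 + \left(-59\right)^{2}}{-4466} = \left(-2 + 3481\right) \left(- \frac{1}{4466}\right) = 3479 \left(- \frac{1}{4466}\right) = - \frac{497}{638}$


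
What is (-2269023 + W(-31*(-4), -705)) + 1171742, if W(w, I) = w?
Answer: -1097157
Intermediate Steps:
(-2269023 + W(-31*(-4), -705)) + 1171742 = (-2269023 - 31*(-4)) + 1171742 = (-2269023 + 124) + 1171742 = -2268899 + 1171742 = -1097157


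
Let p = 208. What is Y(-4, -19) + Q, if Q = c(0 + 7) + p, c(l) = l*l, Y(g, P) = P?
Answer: 238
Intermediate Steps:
c(l) = l**2
Q = 257 (Q = (0 + 7)**2 + 208 = 7**2 + 208 = 49 + 208 = 257)
Y(-4, -19) + Q = -19 + 257 = 238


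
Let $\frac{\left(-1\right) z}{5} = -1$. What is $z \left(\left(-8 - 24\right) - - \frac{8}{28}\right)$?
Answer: $- \frac{1110}{7} \approx -158.57$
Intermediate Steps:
$z = 5$ ($z = \left(-5\right) \left(-1\right) = 5$)
$z \left(\left(-8 - 24\right) - - \frac{8}{28}\right) = 5 \left(\left(-8 - 24\right) - - \frac{8}{28}\right) = 5 \left(\left(-8 - 24\right) - \left(-8\right) \frac{1}{28}\right) = 5 \left(-32 - - \frac{2}{7}\right) = 5 \left(-32 + \frac{2}{7}\right) = 5 \left(- \frac{222}{7}\right) = - \frac{1110}{7}$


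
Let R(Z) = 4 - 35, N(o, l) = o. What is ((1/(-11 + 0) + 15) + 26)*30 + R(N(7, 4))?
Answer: 13159/11 ≈ 1196.3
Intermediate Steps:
R(Z) = -31
((1/(-11 + 0) + 15) + 26)*30 + R(N(7, 4)) = ((1/(-11 + 0) + 15) + 26)*30 - 31 = ((1/(-11) + 15) + 26)*30 - 31 = ((-1/11 + 15) + 26)*30 - 31 = (164/11 + 26)*30 - 31 = (450/11)*30 - 31 = 13500/11 - 31 = 13159/11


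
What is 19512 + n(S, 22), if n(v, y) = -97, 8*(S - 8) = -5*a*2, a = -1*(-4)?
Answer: 19415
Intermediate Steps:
a = 4
S = 3 (S = 8 + (-5*4*2)/8 = 8 + (-20*2)/8 = 8 + (⅛)*(-40) = 8 - 5 = 3)
19512 + n(S, 22) = 19512 - 97 = 19415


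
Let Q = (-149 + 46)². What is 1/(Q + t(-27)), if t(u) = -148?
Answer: 1/10461 ≈ 9.5593e-5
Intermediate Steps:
Q = 10609 (Q = (-103)² = 10609)
1/(Q + t(-27)) = 1/(10609 - 148) = 1/10461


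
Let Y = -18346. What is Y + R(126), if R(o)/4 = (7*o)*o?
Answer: 426182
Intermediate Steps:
R(o) = 28*o² (R(o) = 4*((7*o)*o) = 4*(7*o²) = 28*o²)
Y + R(126) = -18346 + 28*126² = -18346 + 28*15876 = -18346 + 444528 = 426182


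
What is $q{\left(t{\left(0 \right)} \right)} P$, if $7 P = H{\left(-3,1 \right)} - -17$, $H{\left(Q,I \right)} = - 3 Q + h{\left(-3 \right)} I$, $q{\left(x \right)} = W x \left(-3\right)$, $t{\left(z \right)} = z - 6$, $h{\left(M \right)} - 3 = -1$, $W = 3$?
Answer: $216$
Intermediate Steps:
$h{\left(M \right)} = 2$ ($h{\left(M \right)} = 3 - 1 = 2$)
$t{\left(z \right)} = -6 + z$ ($t{\left(z \right)} = z - 6 = -6 + z$)
$q{\left(x \right)} = - 9 x$ ($q{\left(x \right)} = 3 x \left(-3\right) = - 9 x$)
$H{\left(Q,I \right)} = - 3 Q + 2 I$
$P = 4$ ($P = \frac{\left(\left(-3\right) \left(-3\right) + 2 \cdot 1\right) - -17}{7} = \frac{\left(9 + 2\right) + 17}{7} = \frac{11 + 17}{7} = \frac{1}{7} \cdot 28 = 4$)
$q{\left(t{\left(0 \right)} \right)} P = - 9 \left(-6 + 0\right) 4 = \left(-9\right) \left(-6\right) 4 = 54 \cdot 4 = 216$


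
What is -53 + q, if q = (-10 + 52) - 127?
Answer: -138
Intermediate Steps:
q = -85 (q = 42 - 127 = -85)
-53 + q = -53 - 85 = -138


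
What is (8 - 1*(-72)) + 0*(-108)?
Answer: 80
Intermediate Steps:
(8 - 1*(-72)) + 0*(-108) = (8 + 72) + 0 = 80 + 0 = 80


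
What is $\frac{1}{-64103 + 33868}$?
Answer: $- \frac{1}{30235} \approx -3.3074 \cdot 10^{-5}$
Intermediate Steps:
$\frac{1}{-64103 + 33868} = \frac{1}{-30235} = - \frac{1}{30235}$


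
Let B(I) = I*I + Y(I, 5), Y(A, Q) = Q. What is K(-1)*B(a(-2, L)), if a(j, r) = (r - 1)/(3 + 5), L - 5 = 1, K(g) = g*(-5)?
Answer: 1725/64 ≈ 26.953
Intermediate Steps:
K(g) = -5*g
L = 6 (L = 5 + 1 = 6)
a(j, r) = -⅛ + r/8 (a(j, r) = (-1 + r)/8 = (-1 + r)*(⅛) = -⅛ + r/8)
B(I) = 5 + I² (B(I) = I*I + 5 = I² + 5 = 5 + I²)
K(-1)*B(a(-2, L)) = (-5*(-1))*(5 + (-⅛ + (⅛)*6)²) = 5*(5 + (-⅛ + ¾)²) = 5*(5 + (5/8)²) = 5*(5 + 25/64) = 5*(345/64) = 1725/64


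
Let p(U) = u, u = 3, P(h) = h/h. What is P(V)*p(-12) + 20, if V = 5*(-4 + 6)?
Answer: 23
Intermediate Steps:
V = 10 (V = 5*2 = 10)
P(h) = 1
p(U) = 3
P(V)*p(-12) + 20 = 1*3 + 20 = 3 + 20 = 23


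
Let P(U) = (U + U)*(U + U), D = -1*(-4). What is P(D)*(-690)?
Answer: -44160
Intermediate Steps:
D = 4
P(U) = 4*U**2 (P(U) = (2*U)*(2*U) = 4*U**2)
P(D)*(-690) = (4*4**2)*(-690) = (4*16)*(-690) = 64*(-690) = -44160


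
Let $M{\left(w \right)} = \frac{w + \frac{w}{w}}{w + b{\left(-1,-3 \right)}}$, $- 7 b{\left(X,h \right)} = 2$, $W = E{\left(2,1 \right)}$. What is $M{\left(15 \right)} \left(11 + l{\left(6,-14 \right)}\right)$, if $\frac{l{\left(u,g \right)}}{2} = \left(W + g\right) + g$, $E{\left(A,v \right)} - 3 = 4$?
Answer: $- \frac{3472}{103} \approx -33.709$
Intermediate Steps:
$E{\left(A,v \right)} = 7$ ($E{\left(A,v \right)} = 3 + 4 = 7$)
$W = 7$
$b{\left(X,h \right)} = - \frac{2}{7}$ ($b{\left(X,h \right)} = \left(- \frac{1}{7}\right) 2 = - \frac{2}{7}$)
$M{\left(w \right)} = \frac{1 + w}{- \frac{2}{7} + w}$ ($M{\left(w \right)} = \frac{w + \frac{w}{w}}{w - \frac{2}{7}} = \frac{w + 1}{- \frac{2}{7} + w} = \frac{1 + w}{- \frac{2}{7} + w}$)
$l{\left(u,g \right)} = 14 + 4 g$ ($l{\left(u,g \right)} = 2 \left(\left(7 + g\right) + g\right) = 2 \left(7 + 2 g\right) = 14 + 4 g$)
$M{\left(15 \right)} \left(11 + l{\left(6,-14 \right)}\right) = \frac{7 \left(1 + 15\right)}{-2 + 7 \cdot 15} \left(11 + \left(14 + 4 \left(-14\right)\right)\right) = 7 \frac{1}{-2 + 105} \cdot 16 \left(11 + \left(14 - 56\right)\right) = 7 \cdot \frac{1}{103} \cdot 16 \left(11 - 42\right) = 7 \cdot \frac{1}{103} \cdot 16 \left(-31\right) = \frac{112}{103} \left(-31\right) = - \frac{3472}{103}$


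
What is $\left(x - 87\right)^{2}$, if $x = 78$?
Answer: $81$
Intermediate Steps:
$\left(x - 87\right)^{2} = \left(78 - 87\right)^{2} = \left(-9\right)^{2} = 81$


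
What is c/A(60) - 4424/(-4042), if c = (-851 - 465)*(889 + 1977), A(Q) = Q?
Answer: -1905596014/30315 ≈ -62860.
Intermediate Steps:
c = -3771656 (c = -1316*2866 = -3771656)
c/A(60) - 4424/(-4042) = -3771656/60 - 4424/(-4042) = -3771656*1/60 - 4424*(-1/4042) = -942914/15 + 2212/2021 = -1905596014/30315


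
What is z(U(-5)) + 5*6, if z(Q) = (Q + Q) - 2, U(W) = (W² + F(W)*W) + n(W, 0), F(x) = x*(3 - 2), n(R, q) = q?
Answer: 128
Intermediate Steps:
F(x) = x (F(x) = x*1 = x)
U(W) = 2*W² (U(W) = (W² + W*W) + 0 = (W² + W²) + 0 = 2*W² + 0 = 2*W²)
z(Q) = -2 + 2*Q (z(Q) = 2*Q - 2 = -2 + 2*Q)
z(U(-5)) + 5*6 = (-2 + 2*(2*(-5)²)) + 5*6 = (-2 + 2*(2*25)) + 30 = (-2 + 2*50) + 30 = (-2 + 100) + 30 = 98 + 30 = 128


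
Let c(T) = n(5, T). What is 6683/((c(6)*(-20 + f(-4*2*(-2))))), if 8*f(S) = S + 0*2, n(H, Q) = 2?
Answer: -6683/36 ≈ -185.64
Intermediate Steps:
c(T) = 2
f(S) = S/8 (f(S) = (S + 0*2)/8 = (S + 0)/8 = S/8)
6683/((c(6)*(-20 + f(-4*2*(-2))))) = 6683/((2*(-20 + (-4*2*(-2))/8))) = 6683/((2*(-20 + (-8*(-2))/8))) = 6683/((2*(-20 + (1/8)*16))) = 6683/((2*(-20 + 2))) = 6683/((2*(-18))) = 6683/(-36) = 6683*(-1/36) = -6683/36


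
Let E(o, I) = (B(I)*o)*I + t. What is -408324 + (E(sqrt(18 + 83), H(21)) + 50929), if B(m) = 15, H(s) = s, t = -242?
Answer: -357637 + 315*sqrt(101) ≈ -3.5447e+5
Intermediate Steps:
E(o, I) = -242 + 15*I*o (E(o, I) = (15*o)*I - 242 = 15*I*o - 242 = -242 + 15*I*o)
-408324 + (E(sqrt(18 + 83), H(21)) + 50929) = -408324 + ((-242 + 15*21*sqrt(18 + 83)) + 50929) = -408324 + ((-242 + 15*21*sqrt(101)) + 50929) = -408324 + ((-242 + 315*sqrt(101)) + 50929) = -408324 + (50687 + 315*sqrt(101)) = -357637 + 315*sqrt(101)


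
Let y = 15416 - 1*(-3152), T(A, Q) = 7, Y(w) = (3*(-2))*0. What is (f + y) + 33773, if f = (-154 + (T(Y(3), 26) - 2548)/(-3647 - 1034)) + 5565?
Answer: 270339653/4681 ≈ 57753.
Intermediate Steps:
Y(w) = 0 (Y(w) = -6*0 = 0)
f = 25331432/4681 (f = (-154 + (7 - 2548)/(-3647 - 1034)) + 5565 = (-154 - 2541/(-4681)) + 5565 = (-154 - 2541*(-1/4681)) + 5565 = (-154 + 2541/4681) + 5565 = -718333/4681 + 5565 = 25331432/4681 ≈ 5411.5)
y = 18568 (y = 15416 + 3152 = 18568)
(f + y) + 33773 = (25331432/4681 + 18568) + 33773 = 112248240/4681 + 33773 = 270339653/4681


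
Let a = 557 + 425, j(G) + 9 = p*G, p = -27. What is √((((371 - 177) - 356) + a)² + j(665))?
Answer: 2*√163609 ≈ 808.97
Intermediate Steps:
j(G) = -9 - 27*G
a = 982
√((((371 - 177) - 356) + a)² + j(665)) = √((((371 - 177) - 356) + 982)² + (-9 - 27*665)) = √(((194 - 356) + 982)² + (-9 - 17955)) = √((-162 + 982)² - 17964) = √(820² - 17964) = √(672400 - 17964) = √654436 = 2*√163609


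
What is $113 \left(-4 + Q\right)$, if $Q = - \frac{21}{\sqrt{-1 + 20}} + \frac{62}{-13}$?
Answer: $- \frac{12882}{13} - \frac{2373 \sqrt{19}}{19} \approx -1535.3$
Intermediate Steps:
$Q = - \frac{62}{13} - \frac{21 \sqrt{19}}{19}$ ($Q = - \frac{21}{\sqrt{19}} + 62 \left(- \frac{1}{13}\right) = - 21 \frac{\sqrt{19}}{19} - \frac{62}{13} = - \frac{21 \sqrt{19}}{19} - \frac{62}{13} = - \frac{62}{13} - \frac{21 \sqrt{19}}{19} \approx -9.587$)
$113 \left(-4 + Q\right) = 113 \left(-4 - \left(\frac{62}{13} + \frac{21 \sqrt{19}}{19}\right)\right) = 113 \left(- \frac{114}{13} - \frac{21 \sqrt{19}}{19}\right) = - \frac{12882}{13} - \frac{2373 \sqrt{19}}{19}$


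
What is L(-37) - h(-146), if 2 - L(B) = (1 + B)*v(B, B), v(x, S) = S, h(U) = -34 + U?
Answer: -1150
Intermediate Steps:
L(B) = 2 - B*(1 + B) (L(B) = 2 - (1 + B)*B = 2 - B*(1 + B))
L(-37) - h(-146) = (2 - 1*(-37) - 1*(-37)²) - (-34 - 146) = (2 + 37 - 1*1369) - 1*(-180) = (2 + 37 - 1369) + 180 = -1330 + 180 = -1150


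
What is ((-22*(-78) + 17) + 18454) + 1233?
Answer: 21420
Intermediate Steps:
((-22*(-78) + 17) + 18454) + 1233 = ((1716 + 17) + 18454) + 1233 = (1733 + 18454) + 1233 = 20187 + 1233 = 21420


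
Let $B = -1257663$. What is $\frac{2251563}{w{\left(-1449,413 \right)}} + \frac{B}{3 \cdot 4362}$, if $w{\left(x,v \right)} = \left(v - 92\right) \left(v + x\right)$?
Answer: $- \frac{24872629447}{241768212} \approx -102.88$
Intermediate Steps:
$w{\left(x,v \right)} = \left(-92 + v\right) \left(v + x\right)$
$\frac{2251563}{w{\left(-1449,413 \right)}} + \frac{B}{3 \cdot 4362} = \frac{2251563}{413^{2} - 37996 - -133308 + 413 \left(-1449\right)} - \frac{1257663}{3 \cdot 4362} = \frac{2251563}{170569 - 37996 + 133308 - 598437} - \frac{1257663}{13086} = \frac{2251563}{-332556} - \frac{419221}{4362} = 2251563 \left(- \frac{1}{332556}\right) - \frac{419221}{4362} = - \frac{750521}{110852} - \frac{419221}{4362} = - \frac{24872629447}{241768212}$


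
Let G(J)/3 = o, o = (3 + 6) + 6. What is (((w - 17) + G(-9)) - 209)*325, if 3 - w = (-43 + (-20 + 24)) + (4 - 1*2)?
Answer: -45825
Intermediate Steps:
o = 15 (o = 9 + 6 = 15)
G(J) = 45 (G(J) = 3*15 = 45)
w = 40 (w = 3 - ((-43 + (-20 + 24)) + (4 - 1*2)) = 3 - ((-43 + 4) + (4 - 2)) = 3 - (-39 + 2) = 3 - 1*(-37) = 3 + 37 = 40)
(((w - 17) + G(-9)) - 209)*325 = (((40 - 17) + 45) - 209)*325 = ((23 + 45) - 209)*325 = (68 - 209)*325 = -141*325 = -45825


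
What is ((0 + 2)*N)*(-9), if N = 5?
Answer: -90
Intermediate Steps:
((0 + 2)*N)*(-9) = ((0 + 2)*5)*(-9) = (2*5)*(-9) = 10*(-9) = -90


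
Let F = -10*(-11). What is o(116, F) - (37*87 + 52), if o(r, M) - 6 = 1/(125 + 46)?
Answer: -558314/171 ≈ -3265.0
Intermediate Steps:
F = 110
o(r, M) = 1027/171 (o(r, M) = 6 + 1/(125 + 46) = 6 + 1/171 = 1027/171)
o(116, F) - (37*87 + 52) = 1027/171 - (37*87 + 52) = 1027/171 - (3219 + 52) = 1027/171 - 1*3271 = 1027/171 - 3271 = -558314/171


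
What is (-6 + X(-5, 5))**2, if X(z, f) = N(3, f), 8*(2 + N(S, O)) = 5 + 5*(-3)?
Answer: 1369/16 ≈ 85.563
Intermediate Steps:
N(S, O) = -13/4 (N(S, O) = -2 + (5 + 5*(-3))/8 = -2 + (5 - 15)/8 = -2 + (1/8)*(-10) = -2 - 5/4 = -13/4)
X(z, f) = -13/4
(-6 + X(-5, 5))**2 = (-6 - 13/4)**2 = (-37/4)**2 = 1369/16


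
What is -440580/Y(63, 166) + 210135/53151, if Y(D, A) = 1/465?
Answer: -3629676404855/17717 ≈ -2.0487e+8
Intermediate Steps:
Y(D, A) = 1/465
-440580/Y(63, 166) + 210135/53151 = -440580/1/465 + 210135/53151 = -440580*465 + 210135*(1/53151) = -204869700 + 70045/17717 = -3629676404855/17717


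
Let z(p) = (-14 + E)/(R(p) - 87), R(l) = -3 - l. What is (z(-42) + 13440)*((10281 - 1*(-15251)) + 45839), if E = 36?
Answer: 23020644679/24 ≈ 9.5919e+8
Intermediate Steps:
z(p) = 22/(-90 - p) (z(p) = (-14 + 36)/((-3 - p) - 87) = 22/(-90 - p))
(z(-42) + 13440)*((10281 - 1*(-15251)) + 45839) = (-22/(90 - 42) + 13440)*((10281 - 1*(-15251)) + 45839) = (-22/48 + 13440)*((10281 + 15251) + 45839) = (-22*1/48 + 13440)*(25532 + 45839) = (-11/24 + 13440)*71371 = (322549/24)*71371 = 23020644679/24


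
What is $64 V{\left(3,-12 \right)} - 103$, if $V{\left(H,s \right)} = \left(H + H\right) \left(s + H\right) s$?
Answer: $41369$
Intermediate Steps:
$V{\left(H,s \right)} = 2 H s \left(H + s\right)$ ($V{\left(H,s \right)} = 2 H \left(H + s\right) s = 2 H s \left(H + s\right)$)
$64 V{\left(3,-12 \right)} - 103 = 64 \cdot 2 \cdot 3 \left(-12\right) \left(3 - 12\right) - 103 = 64 \cdot 2 \cdot 3 \left(-12\right) \left(-9\right) - 103 = 64 \cdot 648 - 103 = 41472 - 103 = 41369$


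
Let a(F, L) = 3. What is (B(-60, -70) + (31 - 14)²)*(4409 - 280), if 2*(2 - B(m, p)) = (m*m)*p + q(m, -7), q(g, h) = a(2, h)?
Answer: 1042898691/2 ≈ 5.2145e+8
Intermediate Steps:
q(g, h) = 3
B(m, p) = ½ - p*m²/2 (B(m, p) = 2 - ((m*m)*p + 3)/2 = 2 - (m²*p + 3)/2 = 2 - (p*m² + 3)/2 = 2 - (3 + p*m²)/2 = 2 + (-3/2 - p*m²/2) = ½ - p*m²/2)
(B(-60, -70) + (31 - 14)²)*(4409 - 280) = ((½ - ½*(-70)*(-60)²) + (31 - 14)²)*(4409 - 280) = ((½ - ½*(-70)*3600) + 17²)*4129 = ((½ + 126000) + 289)*4129 = (252001/2 + 289)*4129 = (252579/2)*4129 = 1042898691/2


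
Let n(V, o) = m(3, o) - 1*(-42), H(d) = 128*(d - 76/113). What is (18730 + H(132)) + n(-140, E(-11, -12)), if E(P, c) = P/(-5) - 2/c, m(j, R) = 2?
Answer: 4020982/113 ≈ 35584.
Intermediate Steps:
H(d) = -9728/113 + 128*d (H(d) = 128*(d - 76*1/113) = 128*(d - 76/113) = 128*(-76/113 + d) = -9728/113 + 128*d)
E(P, c) = -2/c - P/5 (E(P, c) = P*(-⅕) - 2/c = -P/5 - 2/c = -2/c - P/5)
n(V, o) = 44 (n(V, o) = 2 - 1*(-42) = 2 + 42 = 44)
(18730 + H(132)) + n(-140, E(-11, -12)) = (18730 + (-9728/113 + 128*132)) + 44 = (18730 + (-9728/113 + 16896)) + 44 = (18730 + 1899520/113) + 44 = 4016010/113 + 44 = 4020982/113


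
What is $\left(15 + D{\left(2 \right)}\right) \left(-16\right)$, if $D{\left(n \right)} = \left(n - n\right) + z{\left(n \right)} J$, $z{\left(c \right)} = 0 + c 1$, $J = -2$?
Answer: $-176$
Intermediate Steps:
$z{\left(c \right)} = c$ ($z{\left(c \right)} = 0 + c = c$)
$D{\left(n \right)} = - 2 n$ ($D{\left(n \right)} = \left(n - n\right) + n \left(-2\right) = 0 - 2 n = - 2 n$)
$\left(15 + D{\left(2 \right)}\right) \left(-16\right) = \left(15 - 4\right) \left(-16\right) = 11 \left(-16\right) = -176$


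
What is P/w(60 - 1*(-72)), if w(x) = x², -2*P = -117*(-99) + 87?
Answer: -1945/5808 ≈ -0.33488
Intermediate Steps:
P = -5835 (P = -(-117*(-99) + 87)/2 = -(11583 + 87)/2 = -½*11670 = -5835)
P/w(60 - 1*(-72)) = -5835/(60 - 1*(-72))² = -5835/(60 + 72)² = -5835/(132²) = -5835/17424 = -5835*1/17424 = -1945/5808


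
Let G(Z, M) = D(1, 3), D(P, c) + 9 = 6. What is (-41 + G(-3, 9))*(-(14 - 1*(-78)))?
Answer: 4048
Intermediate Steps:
D(P, c) = -3 (D(P, c) = -9 + 6 = -3)
G(Z, M) = -3
(-41 + G(-3, 9))*(-(14 - 1*(-78))) = (-41 - 3)*(-(14 - 1*(-78))) = -(-44)*(14 + 78) = -(-44)*92 = -44*(-92) = 4048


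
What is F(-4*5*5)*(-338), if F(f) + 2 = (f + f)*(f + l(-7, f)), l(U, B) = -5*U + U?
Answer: -4866524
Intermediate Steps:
l(U, B) = -4*U
F(f) = -2 + 2*f*(28 + f) (F(f) = -2 + (f + f)*(f - 4*(-7)) = -2 + (2*f)*(f + 28) = -2 + (2*f)*(28 + f) = -2 + 2*f*(28 + f))
F(-4*5*5)*(-338) = (-2 + 2*(-4*5*5)² + 56*(-4*5*5))*(-338) = (-2 + 2*(-20*5)² + 56*(-20*5))*(-338) = (-2 + 2*(-100)² + 56*(-100))*(-338) = (-2 + 2*10000 - 5600)*(-338) = (-2 + 20000 - 5600)*(-338) = 14398*(-338) = -4866524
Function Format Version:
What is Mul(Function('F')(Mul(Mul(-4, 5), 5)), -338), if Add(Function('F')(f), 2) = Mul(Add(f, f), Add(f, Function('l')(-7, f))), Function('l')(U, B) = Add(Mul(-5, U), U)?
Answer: -4866524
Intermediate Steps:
Function('l')(U, B) = Mul(-4, U)
Function('F')(f) = Add(-2, Mul(2, f, Add(28, f))) (Function('F')(f) = Add(-2, Mul(Add(f, f), Add(f, Mul(-4, -7)))) = Add(-2, Mul(Mul(2, f), Add(f, 28))) = Add(-2, Mul(Mul(2, f), Add(28, f))) = Add(-2, Mul(2, f, Add(28, f))))
Mul(Function('F')(Mul(Mul(-4, 5), 5)), -338) = Mul(Add(-2, Mul(2, Pow(Mul(Mul(-4, 5), 5), 2)), Mul(56, Mul(Mul(-4, 5), 5))), -338) = Mul(Add(-2, Mul(2, Pow(Mul(-20, 5), 2)), Mul(56, Mul(-20, 5))), -338) = Mul(Add(-2, Mul(2, Pow(-100, 2)), Mul(56, -100)), -338) = Mul(Add(-2, Mul(2, 10000), -5600), -338) = Mul(Add(-2, 20000, -5600), -338) = Mul(14398, -338) = -4866524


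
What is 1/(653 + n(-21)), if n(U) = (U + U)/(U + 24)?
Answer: 1/639 ≈ 0.0015649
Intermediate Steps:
n(U) = 2*U/(24 + U) (n(U) = (2*U)/(24 + U) = 2*U/(24 + U))
1/(653 + n(-21)) = 1/(653 + 2*(-21)/(24 - 21)) = 1/(653 + 2*(-21)/3) = 1/(653 + 2*(-21)*(⅓)) = 1/(653 - 14) = 1/639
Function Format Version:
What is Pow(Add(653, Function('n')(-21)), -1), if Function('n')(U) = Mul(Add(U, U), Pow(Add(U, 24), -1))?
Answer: Rational(1, 639) ≈ 0.0015649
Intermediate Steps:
Function('n')(U) = Mul(2, U, Pow(Add(24, U), -1)) (Function('n')(U) = Mul(Mul(2, U), Pow(Add(24, U), -1)) = Mul(2, U, Pow(Add(24, U), -1)))
Pow(Add(653, Function('n')(-21)), -1) = Pow(Add(653, Mul(2, -21, Pow(Add(24, -21), -1))), -1) = Pow(Add(653, Mul(2, -21, Pow(3, -1))), -1) = Pow(Add(653, Mul(2, -21, Rational(1, 3))), -1) = Pow(Add(653, -14), -1) = Pow(639, -1) = Rational(1, 639)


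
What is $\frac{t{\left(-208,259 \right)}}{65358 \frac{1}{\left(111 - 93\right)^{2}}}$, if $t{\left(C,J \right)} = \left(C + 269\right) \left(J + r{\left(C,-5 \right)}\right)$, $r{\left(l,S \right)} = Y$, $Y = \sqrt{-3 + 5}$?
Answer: $\frac{284382}{3631} + \frac{1098 \sqrt{2}}{3631} \approx 78.748$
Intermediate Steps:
$Y = \sqrt{2} \approx 1.4142$
$r{\left(l,S \right)} = \sqrt{2}$
$t{\left(C,J \right)} = \left(269 + C\right) \left(J + \sqrt{2}\right)$ ($t{\left(C,J \right)} = \left(C + 269\right) \left(J + \sqrt{2}\right) = \left(269 + C\right) \left(J + \sqrt{2}\right)$)
$\frac{t{\left(-208,259 \right)}}{65358 \frac{1}{\left(111 - 93\right)^{2}}} = \frac{269 \cdot 259 + 269 \sqrt{2} - 53872 - 208 \sqrt{2}}{65358 \frac{1}{\left(111 - 93\right)^{2}}} = \frac{69671 + 269 \sqrt{2} - 53872 - 208 \sqrt{2}}{65358 \frac{1}{18^{2}}} = \frac{15799 + 61 \sqrt{2}}{65358 \cdot \frac{1}{324}} = \frac{15799 + 61 \sqrt{2}}{\frac{3631}{18}} = \left(15799 + 61 \sqrt{2}\right) \frac{18}{3631} = \frac{284382}{3631} + \frac{1098 \sqrt{2}}{3631}$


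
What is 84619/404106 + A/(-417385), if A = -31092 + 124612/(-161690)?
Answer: 3871139658070051/13635946901274450 ≈ 0.28389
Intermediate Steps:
A = -2513695046/80845 (A = -31092 + 124612*(-1/161690) = -31092 - 62306/80845 = -2513695046/80845 ≈ -31093.)
84619/404106 + A/(-417385) = 84619/404106 - 2513695046/80845/(-417385) = 84619*(1/404106) - 2513695046/80845*(-1/417385) = 84619/404106 + 2513695046/33743490325 = 3871139658070051/13635946901274450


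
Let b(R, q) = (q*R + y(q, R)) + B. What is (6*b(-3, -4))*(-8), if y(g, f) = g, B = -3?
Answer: -240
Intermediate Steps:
b(R, q) = -3 + q + R*q (b(R, q) = (q*R + q) - 3 = (R*q + q) - 3 = (q + R*q) - 3 = -3 + q + R*q)
(6*b(-3, -4))*(-8) = (6*(-3 - 4 - 3*(-4)))*(-8) = (6*(-3 - 4 + 12))*(-8) = (6*5)*(-8) = 30*(-8) = -240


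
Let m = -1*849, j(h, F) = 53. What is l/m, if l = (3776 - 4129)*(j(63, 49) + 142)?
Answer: 22945/283 ≈ 81.078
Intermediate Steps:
m = -849
l = -68835 (l = (3776 - 4129)*(53 + 142) = -353*195 = -68835)
l/m = -68835/(-849) = -68835*(-1/849) = 22945/283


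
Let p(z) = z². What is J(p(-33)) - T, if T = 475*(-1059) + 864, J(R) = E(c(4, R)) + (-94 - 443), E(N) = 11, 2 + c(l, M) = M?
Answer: 501635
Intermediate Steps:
c(l, M) = -2 + M
J(R) = -526 (J(R) = 11 + (-94 - 443) = 11 - 537 = -526)
T = -502161 (T = -503025 + 864 = -502161)
J(p(-33)) - T = -526 - 1*(-502161) = -526 + 502161 = 501635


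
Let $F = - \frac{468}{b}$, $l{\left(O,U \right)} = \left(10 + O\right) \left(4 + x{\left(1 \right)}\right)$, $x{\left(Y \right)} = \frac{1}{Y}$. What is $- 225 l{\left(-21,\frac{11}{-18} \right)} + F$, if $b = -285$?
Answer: $\frac{1175781}{95} \approx 12377.0$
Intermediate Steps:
$l{\left(O,U \right)} = 50 + 5 O$ ($l{\left(O,U \right)} = \left(10 + O\right) \left(4 + 1^{-1}\right) = \left(10 + O\right) \left(4 + 1\right) = \left(10 + O\right) 5 = 50 + 5 O$)
$F = \frac{156}{95}$ ($F = - \frac{468}{-285} = \left(-468\right) \left(- \frac{1}{285}\right) = \frac{156}{95} \approx 1.6421$)
$- 225 l{\left(-21,\frac{11}{-18} \right)} + F = - 225 \left(50 + 5 \left(-21\right)\right) + \frac{156}{95} = - 225 \left(50 - 105\right) + \frac{156}{95} = \left(-225\right) \left(-55\right) + \frac{156}{95} = 12375 + \frac{156}{95} = \frac{1175781}{95}$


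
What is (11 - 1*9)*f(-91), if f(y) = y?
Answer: -182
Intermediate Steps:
(11 - 1*9)*f(-91) = (11 - 1*9)*(-91) = (11 - 9)*(-91) = 2*(-91) = -182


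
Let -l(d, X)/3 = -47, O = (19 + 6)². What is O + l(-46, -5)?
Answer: 766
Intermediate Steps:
O = 625 (O = 25² = 625)
l(d, X) = 141 (l(d, X) = -3*(-47) = 141)
O + l(-46, -5) = 625 + 141 = 766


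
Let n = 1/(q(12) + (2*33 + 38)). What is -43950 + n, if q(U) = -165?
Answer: -2680951/61 ≈ -43950.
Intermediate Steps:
n = -1/61 (n = 1/(-165 + (2*33 + 38)) = 1/(-165 + (66 + 38)) = 1/(-165 + 104) = 1/(-61) = -1/61 ≈ -0.016393)
-43950 + n = -43950 - 1/61 = -2680951/61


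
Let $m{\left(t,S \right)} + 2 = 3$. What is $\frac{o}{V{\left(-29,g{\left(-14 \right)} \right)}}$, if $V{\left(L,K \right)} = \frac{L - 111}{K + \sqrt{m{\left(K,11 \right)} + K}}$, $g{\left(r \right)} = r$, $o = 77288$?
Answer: $\frac{38644}{5} - \frac{19322 i \sqrt{13}}{35} \approx 7728.8 - 1990.5 i$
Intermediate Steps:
$m{\left(t,S \right)} = 1$ ($m{\left(t,S \right)} = -2 + 3 = 1$)
$V{\left(L,K \right)} = \frac{-111 + L}{K + \sqrt{1 + K}}$ ($V{\left(L,K \right)} = \frac{L - 111}{K + \sqrt{1 + K}} = \frac{-111 + L}{K + \sqrt{1 + K}}$)
$\frac{o}{V{\left(-29,g{\left(-14 \right)} \right)}} = \frac{77288}{\frac{1}{-14 + \sqrt{1 - 14}} \left(-111 - 29\right)} = \frac{77288}{\frac{1}{-14 + \sqrt{-13}} \left(-140\right)} = \frac{77288}{\frac{1}{-14 + i \sqrt{13}} \left(-140\right)} = \frac{77288}{\left(-140\right) \frac{1}{-14 + i \sqrt{13}}} = 77288 \left(\frac{1}{10} - \frac{i \sqrt{13}}{140}\right) = \frac{38644}{5} - \frac{19322 i \sqrt{13}}{35}$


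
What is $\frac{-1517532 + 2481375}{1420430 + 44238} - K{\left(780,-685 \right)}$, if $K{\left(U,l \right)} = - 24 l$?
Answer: $- \frac{24078178077}{1464668} \approx -16439.0$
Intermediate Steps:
$\frac{-1517532 + 2481375}{1420430 + 44238} - K{\left(780,-685 \right)} = \frac{-1517532 + 2481375}{1420430 + 44238} - \left(-24\right) \left(-685\right) = \frac{963843}{1464668} - 16440 = - \frac{24078178077}{1464668}$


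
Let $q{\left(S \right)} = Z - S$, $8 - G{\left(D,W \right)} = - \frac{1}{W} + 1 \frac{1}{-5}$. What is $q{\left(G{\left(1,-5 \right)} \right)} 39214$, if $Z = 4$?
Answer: $-156856$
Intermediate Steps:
$G{\left(D,W \right)} = \frac{41}{5} + \frac{1}{W}$ ($G{\left(D,W \right)} = 8 - \left(- \frac{1}{W} + 1 \frac{1}{-5}\right) = 8 - \left(- \frac{1}{W} + 1 \left(- \frac{1}{5}\right)\right) = 8 - \left(- \frac{1}{W} - \frac{1}{5}\right) = 8 - \left(- \frac{1}{5} - \frac{1}{W}\right) = 8 + \left(\frac{1}{5} + \frac{1}{W}\right) = \frac{41}{5} + \frac{1}{W}$)
$q{\left(S \right)} = 4 - S$
$q{\left(G{\left(1,-5 \right)} \right)} 39214 = \left(4 - \left(\frac{41}{5} + \frac{1}{-5}\right)\right) 39214 = \left(4 - \left(\frac{41}{5} - \frac{1}{5}\right)\right) 39214 = \left(4 - 8\right) 39214 = \left(-4\right) 39214 = -156856$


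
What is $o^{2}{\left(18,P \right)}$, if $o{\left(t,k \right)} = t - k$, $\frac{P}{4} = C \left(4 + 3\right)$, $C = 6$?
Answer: $22500$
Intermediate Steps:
$P = 168$ ($P = 4 \cdot 6 \left(4 + 3\right) = 4 \cdot 6 \cdot 7 = 4 \cdot 42 = 168$)
$o^{2}{\left(18,P \right)} = \left(18 - 168\right)^{2} = \left(-150\right)^{2} = 22500$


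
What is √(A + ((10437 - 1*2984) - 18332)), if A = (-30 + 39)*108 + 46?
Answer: I*√9861 ≈ 99.303*I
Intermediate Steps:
A = 1018 (A = 9*108 + 46 = 972 + 46 = 1018)
√(A + ((10437 - 1*2984) - 18332)) = √(1018 + ((10437 - 1*2984) - 18332)) = √(1018 + ((10437 - 2984) - 18332)) = √(1018 + (7453 - 18332)) = √(1018 - 10879) = √(-9861) = I*√9861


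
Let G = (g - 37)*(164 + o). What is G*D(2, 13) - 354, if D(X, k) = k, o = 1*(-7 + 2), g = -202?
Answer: -494367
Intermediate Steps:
o = -5 (o = 1*(-5) = -5)
G = -38001 (G = (-202 - 37)*(164 - 5) = -239*159 = -38001)
G*D(2, 13) - 354 = -38001*13 - 354 = -494013 - 354 = -494367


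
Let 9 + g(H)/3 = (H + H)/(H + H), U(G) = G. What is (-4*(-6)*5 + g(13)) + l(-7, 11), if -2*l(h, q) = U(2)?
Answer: 95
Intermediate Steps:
l(h, q) = -1 (l(h, q) = -1/2*2 = -1)
g(H) = -24 (g(H) = -27 + 3*((H + H)/(H + H)) = -27 + 3*((2*H)/((2*H))) = -27 + 3*((2*H)*(1/(2*H))) = -27 + 3*1 = -27 + 3 = -24)
(-4*(-6)*5 + g(13)) + l(-7, 11) = (-4*(-6)*5 - 24) - 1 = (24*5 - 24) - 1 = (120 - 24) - 1 = 96 - 1 = 95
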